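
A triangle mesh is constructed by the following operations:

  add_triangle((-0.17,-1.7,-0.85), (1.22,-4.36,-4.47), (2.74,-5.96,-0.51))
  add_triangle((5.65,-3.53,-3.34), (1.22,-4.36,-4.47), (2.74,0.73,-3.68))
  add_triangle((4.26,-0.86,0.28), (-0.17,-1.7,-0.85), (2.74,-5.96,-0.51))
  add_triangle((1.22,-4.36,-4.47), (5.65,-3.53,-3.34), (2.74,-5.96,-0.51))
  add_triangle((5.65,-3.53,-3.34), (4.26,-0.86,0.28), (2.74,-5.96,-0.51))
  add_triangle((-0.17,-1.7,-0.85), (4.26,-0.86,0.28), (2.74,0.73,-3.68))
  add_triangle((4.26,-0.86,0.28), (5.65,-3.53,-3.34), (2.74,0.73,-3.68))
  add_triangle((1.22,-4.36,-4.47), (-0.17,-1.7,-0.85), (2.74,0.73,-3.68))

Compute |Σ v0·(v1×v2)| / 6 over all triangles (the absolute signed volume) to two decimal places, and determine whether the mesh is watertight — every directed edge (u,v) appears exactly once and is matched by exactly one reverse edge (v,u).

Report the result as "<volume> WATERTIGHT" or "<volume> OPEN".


52.97 WATERTIGHT

Per-triangle v0·(v1×v2)/6:
  t1: +3.3234
  t2: +15.6001
  t3: -2.3704
  t4: +18.7560
  t5: +13.0767
  t6: -5.5174
  t7: +9.9297
  t8: +0.1675
Σ = +52.9657 → |volume| = 52.97

Directed edges: 24 total, each appears once with its reverse present → watertight.


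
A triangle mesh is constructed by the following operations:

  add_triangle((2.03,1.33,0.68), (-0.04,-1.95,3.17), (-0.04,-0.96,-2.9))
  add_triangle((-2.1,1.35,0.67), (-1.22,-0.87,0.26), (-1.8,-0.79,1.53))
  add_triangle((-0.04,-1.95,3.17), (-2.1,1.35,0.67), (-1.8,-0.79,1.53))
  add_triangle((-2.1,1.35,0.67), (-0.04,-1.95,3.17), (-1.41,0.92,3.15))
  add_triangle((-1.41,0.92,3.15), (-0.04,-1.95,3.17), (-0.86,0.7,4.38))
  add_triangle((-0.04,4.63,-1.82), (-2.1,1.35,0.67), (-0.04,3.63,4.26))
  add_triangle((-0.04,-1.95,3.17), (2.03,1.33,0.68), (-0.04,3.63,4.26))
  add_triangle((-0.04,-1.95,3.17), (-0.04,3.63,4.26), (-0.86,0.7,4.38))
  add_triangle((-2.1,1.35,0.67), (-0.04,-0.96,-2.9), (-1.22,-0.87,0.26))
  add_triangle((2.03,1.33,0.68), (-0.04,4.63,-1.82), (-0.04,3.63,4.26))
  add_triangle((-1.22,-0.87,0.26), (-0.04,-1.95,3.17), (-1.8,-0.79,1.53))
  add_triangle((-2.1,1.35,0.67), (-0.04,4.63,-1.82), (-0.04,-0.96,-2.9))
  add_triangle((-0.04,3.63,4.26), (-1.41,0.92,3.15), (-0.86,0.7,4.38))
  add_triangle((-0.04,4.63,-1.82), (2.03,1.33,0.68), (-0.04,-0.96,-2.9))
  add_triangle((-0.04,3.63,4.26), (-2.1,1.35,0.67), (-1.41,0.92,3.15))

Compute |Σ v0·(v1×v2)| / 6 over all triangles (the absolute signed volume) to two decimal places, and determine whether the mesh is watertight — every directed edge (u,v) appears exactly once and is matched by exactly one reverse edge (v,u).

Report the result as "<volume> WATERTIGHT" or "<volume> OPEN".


53.85 OPEN

Per-triangle v0·(v1×v2)/6:
  t1: +2.8846
  t2: +0.6414
  t3: +1.4908
  t4: +1.8821
  t5: +1.2423
  t6: +9.1565
  t7: +6.7194
  t8: +2.6822
  t9: +1.6419
  t10: +8.9669
  t11: +0.7652
  t12: +5.3262
  t13: +1.9462
  t14: +5.1182
  t15: +3.3861
Σ = +53.8500 → |volume| = 53.85

Directed edges: 45 total; 3 unmatched, e.g. (-0.04,-1.95,3.17)→(-0.04,-0.96,-2.9) → open.


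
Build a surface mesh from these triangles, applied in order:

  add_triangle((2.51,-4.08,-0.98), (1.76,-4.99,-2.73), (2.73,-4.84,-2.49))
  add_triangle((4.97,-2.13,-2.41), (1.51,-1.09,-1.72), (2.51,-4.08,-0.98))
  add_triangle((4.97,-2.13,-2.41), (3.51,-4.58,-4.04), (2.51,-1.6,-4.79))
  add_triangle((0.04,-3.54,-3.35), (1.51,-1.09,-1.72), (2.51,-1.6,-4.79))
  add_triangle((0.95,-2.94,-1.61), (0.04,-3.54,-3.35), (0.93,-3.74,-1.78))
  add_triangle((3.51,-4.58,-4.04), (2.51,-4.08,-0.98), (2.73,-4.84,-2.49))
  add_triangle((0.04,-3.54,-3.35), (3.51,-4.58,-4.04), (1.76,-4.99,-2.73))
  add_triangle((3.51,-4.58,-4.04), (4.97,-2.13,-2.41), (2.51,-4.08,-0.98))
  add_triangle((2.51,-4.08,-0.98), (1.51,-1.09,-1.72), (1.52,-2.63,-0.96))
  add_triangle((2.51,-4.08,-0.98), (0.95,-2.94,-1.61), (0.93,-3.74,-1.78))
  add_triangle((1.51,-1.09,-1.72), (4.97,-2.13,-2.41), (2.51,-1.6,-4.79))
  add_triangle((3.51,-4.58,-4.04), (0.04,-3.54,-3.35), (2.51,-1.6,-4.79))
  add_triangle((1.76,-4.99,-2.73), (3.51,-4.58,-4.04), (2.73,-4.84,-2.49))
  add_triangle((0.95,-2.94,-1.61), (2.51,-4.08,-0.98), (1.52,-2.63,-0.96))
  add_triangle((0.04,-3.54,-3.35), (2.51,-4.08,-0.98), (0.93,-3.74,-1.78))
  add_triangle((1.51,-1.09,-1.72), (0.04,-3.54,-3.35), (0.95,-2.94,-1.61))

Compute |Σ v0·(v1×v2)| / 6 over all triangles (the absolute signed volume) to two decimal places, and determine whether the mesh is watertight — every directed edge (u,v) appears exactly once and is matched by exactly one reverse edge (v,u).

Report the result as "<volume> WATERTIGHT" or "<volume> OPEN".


Per-triangle v0·(v1×v2)/6:
  t1: +0.9245
  t2: -2.5451
  t3: +8.0873
  t4: -1.8824
  t5: -0.3376
  t6: +1.1199
  t7: +3.7691
  t8: +6.4223
  t9: -0.2845
  t10: -0.3277
  t11: -0.8817
  t12: +7.1165
  t13: +1.5541
  t14: -0.1315
  t15: +1.0485
  t16: -1.4082
Σ = +22.2434 → |volume| = 22.24

Directed edges: 48 total; 6 unmatched, e.g. (2.51,-4.08,-0.98)→(1.76,-4.99,-2.73) → open.

22.24 OPEN


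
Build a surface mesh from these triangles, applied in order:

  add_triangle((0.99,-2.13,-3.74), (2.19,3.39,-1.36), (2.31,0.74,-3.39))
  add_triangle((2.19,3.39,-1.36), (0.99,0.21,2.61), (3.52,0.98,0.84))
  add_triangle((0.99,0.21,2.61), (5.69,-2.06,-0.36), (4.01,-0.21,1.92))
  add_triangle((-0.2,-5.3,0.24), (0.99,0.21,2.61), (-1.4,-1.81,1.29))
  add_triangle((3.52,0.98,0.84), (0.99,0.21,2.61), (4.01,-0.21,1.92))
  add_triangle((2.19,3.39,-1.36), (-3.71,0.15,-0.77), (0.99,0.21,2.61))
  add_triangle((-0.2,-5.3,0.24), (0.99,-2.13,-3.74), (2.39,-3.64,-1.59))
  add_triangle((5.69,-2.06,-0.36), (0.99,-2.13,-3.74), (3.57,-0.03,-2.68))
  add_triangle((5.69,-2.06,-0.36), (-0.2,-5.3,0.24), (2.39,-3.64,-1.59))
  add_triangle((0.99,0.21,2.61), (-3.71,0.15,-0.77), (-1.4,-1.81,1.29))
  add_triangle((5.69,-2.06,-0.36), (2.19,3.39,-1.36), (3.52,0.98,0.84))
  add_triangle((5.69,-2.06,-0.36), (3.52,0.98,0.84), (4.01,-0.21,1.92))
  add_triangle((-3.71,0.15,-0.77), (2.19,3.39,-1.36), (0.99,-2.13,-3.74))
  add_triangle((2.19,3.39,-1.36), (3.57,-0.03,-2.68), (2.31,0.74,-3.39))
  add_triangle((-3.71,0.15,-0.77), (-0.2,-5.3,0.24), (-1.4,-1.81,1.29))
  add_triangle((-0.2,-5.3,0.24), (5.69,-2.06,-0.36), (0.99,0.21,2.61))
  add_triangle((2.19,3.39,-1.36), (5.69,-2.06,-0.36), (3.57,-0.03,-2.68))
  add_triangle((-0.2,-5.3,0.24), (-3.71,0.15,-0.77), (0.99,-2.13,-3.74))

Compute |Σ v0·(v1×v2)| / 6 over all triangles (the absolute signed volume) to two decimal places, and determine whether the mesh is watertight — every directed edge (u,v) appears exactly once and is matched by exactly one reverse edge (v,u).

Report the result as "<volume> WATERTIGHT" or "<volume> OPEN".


108.90 OPEN

Per-triangle v0·(v1×v2)/6:
  t1: +0.6207
  t2: +3.7993
  t3: +1.9756
  t4: +4.1294
  t5: +1.8101
  t6: +5.4524
  t7: +6.9057
  t8: +8.5258
  t9: +7.9286
  t10: +3.0196
  t11: +6.8268
  t12: +3.3957
  t13: +10.8312
  t14: +3.4865
  t15: +4.8628
  t16: +13.7392
  t17: +8.2726
  t18: +13.3135
Σ = +108.8954 → |volume| = 108.90

Directed edges: 54 total; 6 unmatched, e.g. (2.31,0.74,-3.39)→(0.99,-2.13,-3.74) → open.


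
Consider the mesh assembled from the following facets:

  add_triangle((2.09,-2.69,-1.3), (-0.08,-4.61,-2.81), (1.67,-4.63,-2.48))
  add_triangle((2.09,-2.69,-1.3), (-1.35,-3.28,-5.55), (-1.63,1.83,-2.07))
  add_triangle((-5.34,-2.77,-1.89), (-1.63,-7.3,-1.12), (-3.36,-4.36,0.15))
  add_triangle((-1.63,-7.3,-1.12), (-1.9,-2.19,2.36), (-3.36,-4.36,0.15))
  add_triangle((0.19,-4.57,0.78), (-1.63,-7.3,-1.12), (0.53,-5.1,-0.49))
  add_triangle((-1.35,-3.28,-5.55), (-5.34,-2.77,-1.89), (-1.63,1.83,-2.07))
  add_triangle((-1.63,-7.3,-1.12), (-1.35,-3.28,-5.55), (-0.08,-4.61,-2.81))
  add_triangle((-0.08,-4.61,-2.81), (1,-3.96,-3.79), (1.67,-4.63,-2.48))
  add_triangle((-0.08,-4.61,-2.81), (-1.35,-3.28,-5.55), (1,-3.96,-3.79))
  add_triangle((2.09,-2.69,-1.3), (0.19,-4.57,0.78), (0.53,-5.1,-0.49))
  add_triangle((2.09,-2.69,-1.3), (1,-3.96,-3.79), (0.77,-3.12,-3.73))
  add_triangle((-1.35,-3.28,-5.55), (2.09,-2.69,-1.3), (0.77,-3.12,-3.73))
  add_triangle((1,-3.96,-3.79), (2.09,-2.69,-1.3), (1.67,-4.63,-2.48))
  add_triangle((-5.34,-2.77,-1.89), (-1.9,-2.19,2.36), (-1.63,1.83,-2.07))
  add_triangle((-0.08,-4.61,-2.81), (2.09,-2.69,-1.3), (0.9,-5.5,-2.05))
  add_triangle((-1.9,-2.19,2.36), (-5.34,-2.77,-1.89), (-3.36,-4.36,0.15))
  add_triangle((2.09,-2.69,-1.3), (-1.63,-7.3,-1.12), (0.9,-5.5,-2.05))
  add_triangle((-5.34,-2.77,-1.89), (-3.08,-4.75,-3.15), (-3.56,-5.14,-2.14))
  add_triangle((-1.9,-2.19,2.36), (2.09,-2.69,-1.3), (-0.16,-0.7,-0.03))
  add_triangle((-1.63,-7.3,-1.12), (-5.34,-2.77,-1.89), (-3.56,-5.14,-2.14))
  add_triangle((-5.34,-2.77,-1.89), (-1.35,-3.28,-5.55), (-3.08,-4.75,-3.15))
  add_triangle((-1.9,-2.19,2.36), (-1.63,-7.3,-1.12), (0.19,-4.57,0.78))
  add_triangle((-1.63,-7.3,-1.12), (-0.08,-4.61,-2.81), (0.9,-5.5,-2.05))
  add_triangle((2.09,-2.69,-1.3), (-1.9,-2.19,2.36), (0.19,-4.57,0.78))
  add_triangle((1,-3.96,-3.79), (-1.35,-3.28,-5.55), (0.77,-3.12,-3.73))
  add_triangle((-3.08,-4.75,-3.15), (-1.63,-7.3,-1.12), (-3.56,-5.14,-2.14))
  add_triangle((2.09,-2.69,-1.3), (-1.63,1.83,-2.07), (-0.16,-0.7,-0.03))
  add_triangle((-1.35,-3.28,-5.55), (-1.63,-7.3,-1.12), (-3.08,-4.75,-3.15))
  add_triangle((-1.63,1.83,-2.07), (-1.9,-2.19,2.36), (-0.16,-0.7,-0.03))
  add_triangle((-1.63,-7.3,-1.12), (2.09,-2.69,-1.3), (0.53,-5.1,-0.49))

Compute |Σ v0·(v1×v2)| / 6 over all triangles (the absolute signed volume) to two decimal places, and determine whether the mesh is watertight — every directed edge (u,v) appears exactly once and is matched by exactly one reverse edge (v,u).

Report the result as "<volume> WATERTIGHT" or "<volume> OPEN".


Per-triangle v0·(v1×v2)/6:
  t1: -0.1050
  t2: +4.7936
  t3: +8.9581
  t4: +6.4221
  t5: +2.5765
  t6: +15.5060
  t7: +7.4093
  t8: +2.1318
  t9: +4.2829
  t10: +1.6238
  t11: +0.6776
  t12: -0.9436
  t13: +1.3955
  t14: +5.6205
  t15: +1.8785
  t16: +5.6277
  t17: +1.6512
  t18: +3.5688
  t19: -0.5809
  t20: +3.4633
  t21: +9.5010
  t22: +6.5131
  t23: +4.0511
  t24: +0.3249
  t25: +1.0411
  t26: +3.7860
  t27: -0.9611
  t28: +10.5801
  t29: -0.9372
  t30: +2.7589
Σ = +112.6153 → |volume| = 112.62

Directed edges: 90 total, each appears once with its reverse present → watertight.

112.62 WATERTIGHT


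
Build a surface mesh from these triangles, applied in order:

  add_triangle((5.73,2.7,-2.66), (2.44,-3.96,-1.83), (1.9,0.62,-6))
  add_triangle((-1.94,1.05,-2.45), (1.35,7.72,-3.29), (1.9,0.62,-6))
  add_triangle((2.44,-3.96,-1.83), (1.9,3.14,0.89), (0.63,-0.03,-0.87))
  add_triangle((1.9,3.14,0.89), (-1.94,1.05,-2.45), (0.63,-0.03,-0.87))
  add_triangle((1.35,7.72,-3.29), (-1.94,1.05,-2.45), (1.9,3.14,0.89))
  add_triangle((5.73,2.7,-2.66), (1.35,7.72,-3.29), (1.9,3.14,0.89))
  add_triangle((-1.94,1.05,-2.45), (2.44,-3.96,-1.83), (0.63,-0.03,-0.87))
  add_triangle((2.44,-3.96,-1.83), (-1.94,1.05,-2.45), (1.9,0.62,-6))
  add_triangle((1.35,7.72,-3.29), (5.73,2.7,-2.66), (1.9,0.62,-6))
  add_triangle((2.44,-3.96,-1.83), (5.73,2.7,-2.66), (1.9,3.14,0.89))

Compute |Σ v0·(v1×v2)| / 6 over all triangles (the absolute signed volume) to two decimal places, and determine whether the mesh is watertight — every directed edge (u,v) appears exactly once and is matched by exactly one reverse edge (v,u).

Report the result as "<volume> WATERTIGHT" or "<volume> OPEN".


111.70 WATERTIGHT

Per-triangle v0·(v1×v2)/6:
  t1: +24.7914
  t2: +20.2885
  t3: -1.9404
  t4: -2.0931
  t5: +2.6075
  t6: +17.6972
  t7: -1.9153
  t8: +9.7858
  t9: +35.3238
  t10: +7.1523
Σ = +111.6977 → |volume| = 111.70

Directed edges: 30 total, each appears once with its reverse present → watertight.


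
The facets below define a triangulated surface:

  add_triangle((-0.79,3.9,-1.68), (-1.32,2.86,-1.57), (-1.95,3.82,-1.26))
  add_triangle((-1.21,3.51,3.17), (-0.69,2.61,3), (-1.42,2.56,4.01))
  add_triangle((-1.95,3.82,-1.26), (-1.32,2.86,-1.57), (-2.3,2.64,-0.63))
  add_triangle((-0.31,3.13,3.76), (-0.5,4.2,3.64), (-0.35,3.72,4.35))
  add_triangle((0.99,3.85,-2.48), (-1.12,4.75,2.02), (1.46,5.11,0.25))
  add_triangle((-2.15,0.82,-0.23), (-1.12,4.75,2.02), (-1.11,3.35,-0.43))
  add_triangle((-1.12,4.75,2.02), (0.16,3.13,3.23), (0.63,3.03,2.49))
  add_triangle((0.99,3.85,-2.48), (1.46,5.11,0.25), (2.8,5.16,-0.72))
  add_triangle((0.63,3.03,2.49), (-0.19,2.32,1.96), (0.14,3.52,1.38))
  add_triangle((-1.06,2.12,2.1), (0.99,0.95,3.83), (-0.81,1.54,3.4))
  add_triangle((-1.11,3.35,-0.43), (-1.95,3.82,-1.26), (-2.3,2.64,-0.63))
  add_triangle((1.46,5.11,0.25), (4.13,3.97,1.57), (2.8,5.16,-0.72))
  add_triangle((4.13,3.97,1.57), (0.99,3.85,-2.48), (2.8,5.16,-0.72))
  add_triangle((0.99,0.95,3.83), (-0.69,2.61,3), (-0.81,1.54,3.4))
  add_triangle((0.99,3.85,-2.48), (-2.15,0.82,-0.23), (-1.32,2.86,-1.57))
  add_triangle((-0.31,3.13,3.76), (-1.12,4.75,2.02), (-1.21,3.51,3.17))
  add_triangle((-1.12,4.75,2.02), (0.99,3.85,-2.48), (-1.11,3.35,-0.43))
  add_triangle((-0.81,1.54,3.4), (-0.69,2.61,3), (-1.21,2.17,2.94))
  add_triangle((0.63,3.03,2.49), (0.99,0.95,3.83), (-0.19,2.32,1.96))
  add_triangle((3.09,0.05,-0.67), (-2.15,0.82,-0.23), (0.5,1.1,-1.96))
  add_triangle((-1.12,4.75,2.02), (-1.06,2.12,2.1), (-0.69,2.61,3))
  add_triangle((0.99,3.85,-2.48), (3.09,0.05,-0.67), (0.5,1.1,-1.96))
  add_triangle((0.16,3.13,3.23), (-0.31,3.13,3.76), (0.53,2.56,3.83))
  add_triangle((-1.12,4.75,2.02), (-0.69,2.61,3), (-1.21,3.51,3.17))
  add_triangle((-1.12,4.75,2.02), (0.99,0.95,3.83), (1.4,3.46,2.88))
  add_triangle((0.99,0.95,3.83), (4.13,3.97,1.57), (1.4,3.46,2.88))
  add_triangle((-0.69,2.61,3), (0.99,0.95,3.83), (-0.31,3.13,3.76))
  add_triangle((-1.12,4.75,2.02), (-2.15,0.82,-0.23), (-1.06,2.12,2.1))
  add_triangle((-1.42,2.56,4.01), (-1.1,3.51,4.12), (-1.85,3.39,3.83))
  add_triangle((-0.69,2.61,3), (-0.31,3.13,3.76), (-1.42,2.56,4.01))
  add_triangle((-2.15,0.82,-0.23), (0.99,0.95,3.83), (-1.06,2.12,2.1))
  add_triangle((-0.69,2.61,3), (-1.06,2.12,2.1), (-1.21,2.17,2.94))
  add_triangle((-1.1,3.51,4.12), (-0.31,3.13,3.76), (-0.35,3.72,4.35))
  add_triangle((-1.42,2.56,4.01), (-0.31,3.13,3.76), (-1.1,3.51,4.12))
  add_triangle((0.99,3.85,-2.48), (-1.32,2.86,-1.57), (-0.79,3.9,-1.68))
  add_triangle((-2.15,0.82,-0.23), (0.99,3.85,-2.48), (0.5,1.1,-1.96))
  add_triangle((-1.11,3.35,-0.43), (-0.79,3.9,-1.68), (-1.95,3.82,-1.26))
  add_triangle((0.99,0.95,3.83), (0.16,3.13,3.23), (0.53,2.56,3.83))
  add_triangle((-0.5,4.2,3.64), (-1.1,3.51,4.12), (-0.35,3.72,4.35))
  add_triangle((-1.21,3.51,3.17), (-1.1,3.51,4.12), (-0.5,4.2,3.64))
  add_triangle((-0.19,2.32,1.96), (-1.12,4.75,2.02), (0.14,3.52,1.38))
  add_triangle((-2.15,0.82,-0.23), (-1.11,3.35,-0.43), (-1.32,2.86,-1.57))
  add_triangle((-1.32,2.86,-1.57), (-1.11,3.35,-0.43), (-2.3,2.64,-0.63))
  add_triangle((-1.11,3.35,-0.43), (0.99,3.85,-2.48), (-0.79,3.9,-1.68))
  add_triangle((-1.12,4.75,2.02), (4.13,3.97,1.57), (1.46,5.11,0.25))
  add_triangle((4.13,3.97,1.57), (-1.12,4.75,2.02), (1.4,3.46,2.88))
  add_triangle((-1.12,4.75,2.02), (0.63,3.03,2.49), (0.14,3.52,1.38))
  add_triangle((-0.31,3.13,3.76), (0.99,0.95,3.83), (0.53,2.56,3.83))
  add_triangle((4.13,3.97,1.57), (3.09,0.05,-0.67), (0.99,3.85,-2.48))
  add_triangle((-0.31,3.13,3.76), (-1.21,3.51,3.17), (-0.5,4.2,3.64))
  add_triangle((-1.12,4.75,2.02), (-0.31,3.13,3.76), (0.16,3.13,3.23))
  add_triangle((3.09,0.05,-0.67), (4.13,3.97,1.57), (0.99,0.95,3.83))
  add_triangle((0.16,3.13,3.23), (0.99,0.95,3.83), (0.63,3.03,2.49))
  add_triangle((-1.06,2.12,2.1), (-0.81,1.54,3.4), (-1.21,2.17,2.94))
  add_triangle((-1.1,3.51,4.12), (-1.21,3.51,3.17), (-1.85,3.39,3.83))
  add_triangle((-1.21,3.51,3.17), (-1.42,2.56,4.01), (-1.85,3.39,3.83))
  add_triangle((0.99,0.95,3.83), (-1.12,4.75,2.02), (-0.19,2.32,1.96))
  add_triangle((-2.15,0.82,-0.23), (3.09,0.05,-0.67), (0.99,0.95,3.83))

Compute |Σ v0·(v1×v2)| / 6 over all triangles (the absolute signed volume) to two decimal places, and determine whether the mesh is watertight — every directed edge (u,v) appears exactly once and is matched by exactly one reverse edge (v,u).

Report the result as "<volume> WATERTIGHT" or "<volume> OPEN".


76.02 WATERTIGHT

Per-triangle v0·(v1×v2)/6:
  t1: +0.4440
  t2: -0.4105
  t3: +0.3585
  t4: -0.0187
  t5: +5.7969
  t6: +2.7262
  t7: +1.1670
  t8: +3.1039
  t9: -0.5296
  t10: -1.0111
  t11: +0.5013
  t12: +4.0344
  t13: +1.2934
  t14: +1.3598
  t15: +0.0192
  t16: +1.3036
  t17: +3.8298
  t18: +0.3730
  t19: -1.0568
  t20: -0.4236
  t21: +0.7673
  t22: +2.3821
  t23: +0.4017
  t24: -0.4731
  t25: +4.6561
  t26: +5.0288
  t27: +0.5287
  t28: +2.1130
  t29: +0.5170
  t30: -0.2928
  t31: +1.2366
  t32: +0.1901
  t33: +0.0475
  t34: +0.4256
  t35: +0.7844
  t36: +1.8542
  t37: +0.6664
  t38: -0.0098
  t39: +0.6077
  t40: +0.5366
  t41: -0.7805
  t42: +1.2356
  t43: -0.8967
  t44: +0.9351
  t45: +7.4633
  t46: +5.8569
  t47: +1.0470
  t48: +0.6722
  t49: +9.4218
  t50: -0.5864
  t51: +1.0834
  t52: +6.9444
  t53: +1.0190
  t54: -0.0716
  t55: +0.4281
  t56: -0.4352
  t57: -0.0329
  t58: -2.1154
Σ = +76.0169 → |volume| = 76.02

Directed edges: 174 total, each appears once with its reverse present → watertight.


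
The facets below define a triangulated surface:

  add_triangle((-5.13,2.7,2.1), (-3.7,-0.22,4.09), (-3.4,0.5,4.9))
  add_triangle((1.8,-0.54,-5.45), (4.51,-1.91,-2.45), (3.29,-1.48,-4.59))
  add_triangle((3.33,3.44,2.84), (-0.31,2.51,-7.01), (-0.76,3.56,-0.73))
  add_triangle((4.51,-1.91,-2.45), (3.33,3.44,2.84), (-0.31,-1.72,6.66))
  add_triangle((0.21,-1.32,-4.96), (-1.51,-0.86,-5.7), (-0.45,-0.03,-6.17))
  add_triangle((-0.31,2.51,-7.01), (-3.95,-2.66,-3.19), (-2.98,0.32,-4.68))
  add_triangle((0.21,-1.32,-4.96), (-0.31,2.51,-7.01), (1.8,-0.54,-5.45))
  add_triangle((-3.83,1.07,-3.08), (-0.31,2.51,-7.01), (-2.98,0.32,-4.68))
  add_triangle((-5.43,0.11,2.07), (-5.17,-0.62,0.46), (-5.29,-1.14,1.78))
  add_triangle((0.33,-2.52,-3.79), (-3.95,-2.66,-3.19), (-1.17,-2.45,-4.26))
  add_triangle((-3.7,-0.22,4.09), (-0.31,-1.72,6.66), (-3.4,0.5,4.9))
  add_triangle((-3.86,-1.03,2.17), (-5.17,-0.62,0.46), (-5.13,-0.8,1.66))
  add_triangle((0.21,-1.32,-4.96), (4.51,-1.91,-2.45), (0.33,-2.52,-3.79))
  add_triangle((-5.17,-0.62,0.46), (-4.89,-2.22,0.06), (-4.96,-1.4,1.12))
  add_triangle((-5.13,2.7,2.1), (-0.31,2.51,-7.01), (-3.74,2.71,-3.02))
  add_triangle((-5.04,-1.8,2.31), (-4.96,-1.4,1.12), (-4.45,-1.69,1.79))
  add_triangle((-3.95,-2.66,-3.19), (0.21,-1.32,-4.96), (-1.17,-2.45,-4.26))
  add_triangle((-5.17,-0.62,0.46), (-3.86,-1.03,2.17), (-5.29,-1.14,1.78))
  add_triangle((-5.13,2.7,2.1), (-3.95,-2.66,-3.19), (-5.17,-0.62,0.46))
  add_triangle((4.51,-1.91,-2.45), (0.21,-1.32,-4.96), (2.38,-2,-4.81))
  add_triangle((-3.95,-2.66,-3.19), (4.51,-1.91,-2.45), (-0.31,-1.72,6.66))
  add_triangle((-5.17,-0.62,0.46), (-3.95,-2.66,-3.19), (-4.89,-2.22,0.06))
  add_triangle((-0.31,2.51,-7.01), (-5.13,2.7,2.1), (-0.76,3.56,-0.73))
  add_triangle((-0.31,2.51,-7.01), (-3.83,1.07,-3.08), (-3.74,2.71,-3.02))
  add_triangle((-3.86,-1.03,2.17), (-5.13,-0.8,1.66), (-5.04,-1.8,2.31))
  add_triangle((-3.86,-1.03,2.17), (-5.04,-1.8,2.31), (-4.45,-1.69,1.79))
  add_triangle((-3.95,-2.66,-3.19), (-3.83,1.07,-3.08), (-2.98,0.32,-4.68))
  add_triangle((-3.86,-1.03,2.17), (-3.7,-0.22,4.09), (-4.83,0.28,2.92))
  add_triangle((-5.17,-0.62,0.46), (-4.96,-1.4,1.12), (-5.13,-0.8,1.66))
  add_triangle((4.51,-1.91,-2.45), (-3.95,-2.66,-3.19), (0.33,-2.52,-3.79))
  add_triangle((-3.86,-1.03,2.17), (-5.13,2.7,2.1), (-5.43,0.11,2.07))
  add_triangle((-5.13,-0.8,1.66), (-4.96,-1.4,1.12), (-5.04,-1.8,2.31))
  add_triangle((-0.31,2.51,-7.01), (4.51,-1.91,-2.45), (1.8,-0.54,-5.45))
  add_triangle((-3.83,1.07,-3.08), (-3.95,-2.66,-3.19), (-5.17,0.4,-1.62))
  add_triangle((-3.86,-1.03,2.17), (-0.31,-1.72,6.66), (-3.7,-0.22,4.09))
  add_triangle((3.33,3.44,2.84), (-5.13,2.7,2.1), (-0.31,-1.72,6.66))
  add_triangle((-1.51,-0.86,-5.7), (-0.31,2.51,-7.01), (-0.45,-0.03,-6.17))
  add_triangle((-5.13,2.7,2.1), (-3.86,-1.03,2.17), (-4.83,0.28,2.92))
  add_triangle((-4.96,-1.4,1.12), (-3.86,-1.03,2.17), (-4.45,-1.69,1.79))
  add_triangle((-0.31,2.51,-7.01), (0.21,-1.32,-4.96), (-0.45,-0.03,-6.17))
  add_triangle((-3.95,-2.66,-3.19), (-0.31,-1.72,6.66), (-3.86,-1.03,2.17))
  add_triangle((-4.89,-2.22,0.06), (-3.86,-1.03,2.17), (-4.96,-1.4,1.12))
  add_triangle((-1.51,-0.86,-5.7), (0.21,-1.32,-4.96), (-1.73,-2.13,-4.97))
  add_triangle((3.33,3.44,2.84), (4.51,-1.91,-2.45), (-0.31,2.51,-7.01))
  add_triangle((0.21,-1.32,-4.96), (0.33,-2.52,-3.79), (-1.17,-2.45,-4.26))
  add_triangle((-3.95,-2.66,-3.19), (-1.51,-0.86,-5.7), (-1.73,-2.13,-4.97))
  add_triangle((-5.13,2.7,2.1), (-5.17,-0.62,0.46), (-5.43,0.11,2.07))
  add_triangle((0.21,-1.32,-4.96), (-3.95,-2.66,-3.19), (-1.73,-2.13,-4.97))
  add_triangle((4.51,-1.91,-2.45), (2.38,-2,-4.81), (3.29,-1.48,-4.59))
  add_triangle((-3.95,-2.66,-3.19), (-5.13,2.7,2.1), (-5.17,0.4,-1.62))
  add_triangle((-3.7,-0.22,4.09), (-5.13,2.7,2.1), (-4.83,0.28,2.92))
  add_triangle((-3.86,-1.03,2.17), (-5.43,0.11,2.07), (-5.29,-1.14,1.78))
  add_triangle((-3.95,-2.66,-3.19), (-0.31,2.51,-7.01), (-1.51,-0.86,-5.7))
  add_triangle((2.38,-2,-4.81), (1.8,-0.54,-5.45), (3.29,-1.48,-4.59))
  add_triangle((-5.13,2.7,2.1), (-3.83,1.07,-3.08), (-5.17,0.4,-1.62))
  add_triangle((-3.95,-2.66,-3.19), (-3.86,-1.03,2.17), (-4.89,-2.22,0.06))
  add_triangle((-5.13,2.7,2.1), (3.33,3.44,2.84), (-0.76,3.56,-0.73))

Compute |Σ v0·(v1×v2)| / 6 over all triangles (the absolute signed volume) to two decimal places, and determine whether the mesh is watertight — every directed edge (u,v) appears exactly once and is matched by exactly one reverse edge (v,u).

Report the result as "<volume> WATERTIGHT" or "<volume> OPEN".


328.91 OPEN

Per-triangle v0·(v1×v2)/6:
  t1: +3.6617
  t2: +0.7597
  t3: +16.1387
  t4: +30.1362
  t5: +1.9476
  t6: +6.2854
  t7: +6.1329
  t8: +5.7444
  t9: +1.5501
  t10: +1.5461
  t11: +3.9333
  t12: -0.2973
  t13: +5.3289
  t14: +1.2156
  t15: +4.6066
  t16: +0.1754
  t17: +2.4234
  t18: -0.1560
  t19: +7.0203
  t20: -0.3591
  t21: +28.5672
  t22: +4.2783
  t23: +17.1934
  t24: +7.1669
  t25: +0.5499
  t26: -0.0392
  t27: +5.4815
  t28: +1.9276
  t29: +0.7270
  t30: +2.2131
  t31: +1.7859
  t32: +0.7843
  t33: +6.7967
  t34: +6.1053
  t35: +5.3187
  t36: +35.7725
  t37: +2.6906
  t38: +1.3270
  t39: -0.5044
  t40: +1.7640
  t41: +12.4000
  t42: +0.8500
  t43: +2.2226
  t44: +34.4833
  t45: +1.8716
  t46: +3.2154
  t47: +3.4551
  t48: +0.1787
  t49: +1.8609
  t50: +5.5996
  t51: +3.2339
  t52: +1.0257
  t53: +7.3214
  t54: +1.7179
  t55: +6.2022
  t56: -0.4072
  t57: +15.9783
Σ = +328.9098 → |volume| = 328.91

Directed edges: 171 total; 9 unmatched, e.g. (-3.4,0.5,4.9)→(-5.13,2.7,2.1) → open.


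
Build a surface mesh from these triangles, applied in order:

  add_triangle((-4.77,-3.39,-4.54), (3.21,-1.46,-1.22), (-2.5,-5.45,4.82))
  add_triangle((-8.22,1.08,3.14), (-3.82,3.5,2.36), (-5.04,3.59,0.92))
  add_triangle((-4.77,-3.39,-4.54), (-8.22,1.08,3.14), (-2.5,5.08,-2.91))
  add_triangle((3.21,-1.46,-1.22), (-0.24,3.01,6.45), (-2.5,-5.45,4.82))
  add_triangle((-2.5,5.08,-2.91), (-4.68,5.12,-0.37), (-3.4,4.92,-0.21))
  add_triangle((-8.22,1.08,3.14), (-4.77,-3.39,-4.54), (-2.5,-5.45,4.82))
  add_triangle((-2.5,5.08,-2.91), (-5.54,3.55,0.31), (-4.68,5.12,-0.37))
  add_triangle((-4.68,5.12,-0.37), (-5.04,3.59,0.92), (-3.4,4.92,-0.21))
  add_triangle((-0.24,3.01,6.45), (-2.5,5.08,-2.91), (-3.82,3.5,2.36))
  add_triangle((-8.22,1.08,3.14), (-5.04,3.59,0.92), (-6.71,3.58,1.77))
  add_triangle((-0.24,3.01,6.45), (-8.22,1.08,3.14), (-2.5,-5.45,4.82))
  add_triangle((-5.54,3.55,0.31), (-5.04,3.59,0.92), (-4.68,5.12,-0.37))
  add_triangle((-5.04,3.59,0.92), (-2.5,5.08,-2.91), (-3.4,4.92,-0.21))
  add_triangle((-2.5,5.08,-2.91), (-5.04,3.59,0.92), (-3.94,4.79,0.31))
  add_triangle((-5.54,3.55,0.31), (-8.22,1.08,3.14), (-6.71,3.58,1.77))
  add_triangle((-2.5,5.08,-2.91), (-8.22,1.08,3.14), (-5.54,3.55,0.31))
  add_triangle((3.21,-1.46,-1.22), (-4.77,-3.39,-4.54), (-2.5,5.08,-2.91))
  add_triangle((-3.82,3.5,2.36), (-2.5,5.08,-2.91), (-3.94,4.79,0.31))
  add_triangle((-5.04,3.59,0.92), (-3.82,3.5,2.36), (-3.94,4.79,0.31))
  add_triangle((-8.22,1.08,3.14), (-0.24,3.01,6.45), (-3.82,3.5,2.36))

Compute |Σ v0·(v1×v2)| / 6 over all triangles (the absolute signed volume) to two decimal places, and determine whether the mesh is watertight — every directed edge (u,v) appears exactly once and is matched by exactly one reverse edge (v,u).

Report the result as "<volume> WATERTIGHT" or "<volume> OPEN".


355.72 OPEN

Per-triangle v0·(v1×v2)/6:
  t1: +33.8984
  t2: +7.7421
  t3: +62.6835
  t4: +28.4147
  t5: +2.6470
  t6: +71.6345
  t7: +3.9439
  t8: +1.3227
  t9: +19.1043
  t10: -0.5347
  t11: +66.1068
  t12: +1.4597
  t13: -4.7622
  t14: +4.4748
  t15: +3.6107
  t16: +3.1852
  t17: +24.8827
  t18: +0.4257
  t19: +3.0381
  t20: +22.4405
Σ = +355.7185 → |volume| = 355.72

Directed edges: 60 total; 6 unmatched, e.g. (3.21,-1.46,-1.22)→(-0.24,3.01,6.45) → open.


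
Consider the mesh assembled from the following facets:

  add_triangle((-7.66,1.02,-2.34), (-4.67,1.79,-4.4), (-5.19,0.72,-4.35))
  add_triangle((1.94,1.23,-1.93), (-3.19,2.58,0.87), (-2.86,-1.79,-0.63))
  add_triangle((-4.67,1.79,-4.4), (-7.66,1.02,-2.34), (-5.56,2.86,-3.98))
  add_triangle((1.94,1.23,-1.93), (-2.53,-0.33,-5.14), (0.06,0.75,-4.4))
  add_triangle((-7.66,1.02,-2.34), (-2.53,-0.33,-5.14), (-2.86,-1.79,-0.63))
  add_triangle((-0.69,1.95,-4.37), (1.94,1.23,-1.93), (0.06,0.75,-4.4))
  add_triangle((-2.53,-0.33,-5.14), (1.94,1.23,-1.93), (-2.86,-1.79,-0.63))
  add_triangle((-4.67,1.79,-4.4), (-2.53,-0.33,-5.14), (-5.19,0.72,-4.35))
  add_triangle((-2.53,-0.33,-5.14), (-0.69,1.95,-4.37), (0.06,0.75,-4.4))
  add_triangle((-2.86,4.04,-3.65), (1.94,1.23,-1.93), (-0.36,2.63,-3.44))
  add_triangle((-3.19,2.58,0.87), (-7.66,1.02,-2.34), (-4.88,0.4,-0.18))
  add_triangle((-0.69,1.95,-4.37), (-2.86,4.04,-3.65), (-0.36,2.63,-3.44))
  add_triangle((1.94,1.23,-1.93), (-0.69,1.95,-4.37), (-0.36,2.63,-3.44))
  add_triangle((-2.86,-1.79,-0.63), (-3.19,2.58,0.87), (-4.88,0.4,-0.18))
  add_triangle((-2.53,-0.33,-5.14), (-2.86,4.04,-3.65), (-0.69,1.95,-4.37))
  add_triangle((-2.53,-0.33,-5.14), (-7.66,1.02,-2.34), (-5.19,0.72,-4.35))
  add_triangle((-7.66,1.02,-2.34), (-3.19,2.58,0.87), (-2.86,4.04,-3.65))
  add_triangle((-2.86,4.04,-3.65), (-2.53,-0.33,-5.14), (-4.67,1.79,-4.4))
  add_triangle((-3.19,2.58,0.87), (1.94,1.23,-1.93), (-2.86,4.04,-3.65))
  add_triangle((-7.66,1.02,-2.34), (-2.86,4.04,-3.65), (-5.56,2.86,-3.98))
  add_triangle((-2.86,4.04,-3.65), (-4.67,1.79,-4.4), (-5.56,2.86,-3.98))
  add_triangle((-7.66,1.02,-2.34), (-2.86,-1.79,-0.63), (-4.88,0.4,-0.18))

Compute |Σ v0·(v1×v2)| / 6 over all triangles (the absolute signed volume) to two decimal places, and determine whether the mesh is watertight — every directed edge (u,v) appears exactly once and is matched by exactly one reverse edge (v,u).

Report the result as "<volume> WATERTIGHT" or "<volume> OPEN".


84.35 WATERTIGHT

Per-triangle v0·(v1×v2)/6:
  t1: +4.0131
  t2: -5.1544
  t3: +4.6437
  t4: -0.0254
  t5: +12.3107
  t6: +2.1865
  t7: +1.3739
  t8: +3.2693
  t9: +2.9608
  t10: +1.1855
  t11: +4.1948
  t12: +2.1429
  t13: +1.7410
  t14: +0.6371
  t15: +7.3817
  t16: +2.5149
  t17: +16.2556
  t18: +7.2817
  t19: +5.3063
  t20: +3.1453
  t21: +3.4256
  t22: +3.5550
Σ = +84.3459 → |volume| = 84.35

Directed edges: 66 total, each appears once with its reverse present → watertight.


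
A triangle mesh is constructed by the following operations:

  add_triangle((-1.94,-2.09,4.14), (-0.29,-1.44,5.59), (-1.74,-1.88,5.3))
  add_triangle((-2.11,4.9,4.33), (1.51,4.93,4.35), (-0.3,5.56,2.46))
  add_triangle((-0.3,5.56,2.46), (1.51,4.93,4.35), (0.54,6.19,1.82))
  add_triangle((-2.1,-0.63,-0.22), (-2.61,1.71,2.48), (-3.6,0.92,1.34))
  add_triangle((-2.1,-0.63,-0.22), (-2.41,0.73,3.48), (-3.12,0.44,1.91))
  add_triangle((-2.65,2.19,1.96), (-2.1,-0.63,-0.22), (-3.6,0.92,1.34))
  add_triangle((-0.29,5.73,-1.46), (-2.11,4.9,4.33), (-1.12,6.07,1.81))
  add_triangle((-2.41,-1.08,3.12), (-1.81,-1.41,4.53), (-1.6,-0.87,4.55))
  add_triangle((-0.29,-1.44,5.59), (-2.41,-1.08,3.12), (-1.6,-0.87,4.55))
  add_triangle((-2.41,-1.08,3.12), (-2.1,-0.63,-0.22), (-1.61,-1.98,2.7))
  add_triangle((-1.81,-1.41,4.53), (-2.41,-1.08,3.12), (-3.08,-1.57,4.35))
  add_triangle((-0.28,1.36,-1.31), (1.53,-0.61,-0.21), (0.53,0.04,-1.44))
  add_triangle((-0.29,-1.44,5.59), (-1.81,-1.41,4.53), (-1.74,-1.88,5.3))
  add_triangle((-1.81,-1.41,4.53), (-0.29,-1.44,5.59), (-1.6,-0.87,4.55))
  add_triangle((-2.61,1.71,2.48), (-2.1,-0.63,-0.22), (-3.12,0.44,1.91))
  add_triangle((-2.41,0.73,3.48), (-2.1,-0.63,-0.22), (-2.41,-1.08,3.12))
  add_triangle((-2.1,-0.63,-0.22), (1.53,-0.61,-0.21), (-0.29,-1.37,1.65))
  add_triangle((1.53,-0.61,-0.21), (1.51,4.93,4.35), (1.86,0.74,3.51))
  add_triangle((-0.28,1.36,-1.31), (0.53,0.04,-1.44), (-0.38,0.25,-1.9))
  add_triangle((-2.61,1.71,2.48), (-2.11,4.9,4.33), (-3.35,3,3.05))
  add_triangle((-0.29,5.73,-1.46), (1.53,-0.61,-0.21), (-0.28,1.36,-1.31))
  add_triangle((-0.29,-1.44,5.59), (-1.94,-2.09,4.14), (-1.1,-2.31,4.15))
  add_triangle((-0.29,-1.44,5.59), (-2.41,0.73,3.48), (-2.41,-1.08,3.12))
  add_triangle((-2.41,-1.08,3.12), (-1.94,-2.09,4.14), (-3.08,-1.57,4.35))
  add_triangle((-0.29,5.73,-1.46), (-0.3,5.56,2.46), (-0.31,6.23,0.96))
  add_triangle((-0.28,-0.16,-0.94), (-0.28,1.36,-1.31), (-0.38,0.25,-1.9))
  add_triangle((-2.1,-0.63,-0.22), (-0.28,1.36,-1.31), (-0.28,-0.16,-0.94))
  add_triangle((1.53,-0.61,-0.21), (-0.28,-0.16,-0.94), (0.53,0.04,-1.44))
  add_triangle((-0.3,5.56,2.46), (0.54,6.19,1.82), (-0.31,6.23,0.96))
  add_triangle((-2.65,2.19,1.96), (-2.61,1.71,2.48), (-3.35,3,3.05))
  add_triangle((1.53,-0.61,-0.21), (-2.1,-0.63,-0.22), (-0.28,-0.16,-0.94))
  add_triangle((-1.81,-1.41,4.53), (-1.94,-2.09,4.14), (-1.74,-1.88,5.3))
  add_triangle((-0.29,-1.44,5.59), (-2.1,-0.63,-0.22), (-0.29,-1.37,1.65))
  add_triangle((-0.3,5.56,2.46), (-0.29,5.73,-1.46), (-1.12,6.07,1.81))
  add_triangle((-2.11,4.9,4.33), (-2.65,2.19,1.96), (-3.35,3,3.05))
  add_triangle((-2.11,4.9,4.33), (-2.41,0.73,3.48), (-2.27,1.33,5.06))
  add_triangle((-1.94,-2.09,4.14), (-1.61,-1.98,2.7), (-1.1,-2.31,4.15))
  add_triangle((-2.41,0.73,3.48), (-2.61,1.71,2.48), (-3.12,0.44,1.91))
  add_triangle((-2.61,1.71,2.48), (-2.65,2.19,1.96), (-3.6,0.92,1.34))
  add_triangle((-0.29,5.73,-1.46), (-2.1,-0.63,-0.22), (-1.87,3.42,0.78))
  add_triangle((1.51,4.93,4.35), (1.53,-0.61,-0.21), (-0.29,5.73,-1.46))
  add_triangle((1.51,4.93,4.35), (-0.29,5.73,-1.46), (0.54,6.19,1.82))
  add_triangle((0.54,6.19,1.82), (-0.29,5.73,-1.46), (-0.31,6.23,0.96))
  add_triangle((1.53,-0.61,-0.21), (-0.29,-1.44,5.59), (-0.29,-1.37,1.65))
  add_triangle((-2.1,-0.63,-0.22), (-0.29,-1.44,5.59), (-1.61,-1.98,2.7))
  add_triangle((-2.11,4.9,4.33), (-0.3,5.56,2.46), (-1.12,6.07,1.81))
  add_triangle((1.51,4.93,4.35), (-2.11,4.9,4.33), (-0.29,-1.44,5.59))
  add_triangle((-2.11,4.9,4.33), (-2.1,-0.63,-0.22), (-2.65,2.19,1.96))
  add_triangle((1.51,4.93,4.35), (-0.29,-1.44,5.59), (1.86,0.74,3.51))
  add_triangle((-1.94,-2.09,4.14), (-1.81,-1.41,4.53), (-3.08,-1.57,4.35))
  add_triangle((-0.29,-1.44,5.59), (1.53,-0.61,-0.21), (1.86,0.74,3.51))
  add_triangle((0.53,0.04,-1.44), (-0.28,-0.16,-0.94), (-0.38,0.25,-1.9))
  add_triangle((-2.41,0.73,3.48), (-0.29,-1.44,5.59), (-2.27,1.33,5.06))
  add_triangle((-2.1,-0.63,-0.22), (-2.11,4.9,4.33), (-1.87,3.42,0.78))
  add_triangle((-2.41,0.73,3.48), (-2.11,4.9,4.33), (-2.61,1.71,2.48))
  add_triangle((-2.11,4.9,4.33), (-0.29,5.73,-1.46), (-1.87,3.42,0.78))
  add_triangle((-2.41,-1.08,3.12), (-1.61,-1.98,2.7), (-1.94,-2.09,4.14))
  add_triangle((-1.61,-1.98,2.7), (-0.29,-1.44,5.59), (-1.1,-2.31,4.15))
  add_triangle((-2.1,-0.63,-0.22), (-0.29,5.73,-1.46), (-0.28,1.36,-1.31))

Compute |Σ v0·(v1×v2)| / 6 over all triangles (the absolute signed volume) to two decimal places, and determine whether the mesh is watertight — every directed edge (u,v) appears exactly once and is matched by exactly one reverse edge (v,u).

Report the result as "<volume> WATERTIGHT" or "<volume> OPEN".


114.40 OPEN

Per-triangle v0·(v1×v2)/6:
  t1: +0.5697
  t2: +7.2673
  t3: +3.2685
  t4: +0.4291
  t5: +0.6600
  t6: +0.2277
  t7: +1.6387
  t8: +0.4619
  t9: -0.9838
  t10: +1.4086
  t11: +0.0794
  t12: +0.3488
  t13: +0.4235
  t14: +0.7521
  t15: +0.6257
  t16: +2.1814
  t17: +0.7950
  t18: +3.5898
  t19: +0.3068
  t20: +1.0181
  t21: +1.4531
  t22: +1.1510
  t23: +3.9805
  t24: +0.0537
  t25: +0.0649
  t26: +0.0362
  t27: +0.4943
  t28: +0.1574
  t29: +1.4327
  t30: +0.1692
  t31: +0.3309
  t32: +0.2782
  t33: +1.7281
  t34: +2.9495
  t35: +0.5146
  t36: +2.7190
  t37: +0.4107
  t38: +1.2199
  t39: +0.7599
  t40: +3.9789
  t41: +8.6402
  t42: +1.1401
  t43: +2.0586
  t44: +1.4639
  t45: -1.5863
  t46: +3.0853
  t47: +20.3554
  t48: -0.4214
  t49: +8.8528
  t50: +0.7653
  t51: +3.5905
  t52: +0.0778
  t53: +2.4280
  t54: +4.4513
  t55: +2.6796
  t56: +6.1037
  t57: +0.5213
  t58: -0.6407
  t59: +1.8848
Σ = +114.4010 → |volume| = 114.40

Directed edges: 177 total; 3 unmatched, e.g. (-2.27,1.33,5.06)→(-2.11,4.9,4.33) → open.


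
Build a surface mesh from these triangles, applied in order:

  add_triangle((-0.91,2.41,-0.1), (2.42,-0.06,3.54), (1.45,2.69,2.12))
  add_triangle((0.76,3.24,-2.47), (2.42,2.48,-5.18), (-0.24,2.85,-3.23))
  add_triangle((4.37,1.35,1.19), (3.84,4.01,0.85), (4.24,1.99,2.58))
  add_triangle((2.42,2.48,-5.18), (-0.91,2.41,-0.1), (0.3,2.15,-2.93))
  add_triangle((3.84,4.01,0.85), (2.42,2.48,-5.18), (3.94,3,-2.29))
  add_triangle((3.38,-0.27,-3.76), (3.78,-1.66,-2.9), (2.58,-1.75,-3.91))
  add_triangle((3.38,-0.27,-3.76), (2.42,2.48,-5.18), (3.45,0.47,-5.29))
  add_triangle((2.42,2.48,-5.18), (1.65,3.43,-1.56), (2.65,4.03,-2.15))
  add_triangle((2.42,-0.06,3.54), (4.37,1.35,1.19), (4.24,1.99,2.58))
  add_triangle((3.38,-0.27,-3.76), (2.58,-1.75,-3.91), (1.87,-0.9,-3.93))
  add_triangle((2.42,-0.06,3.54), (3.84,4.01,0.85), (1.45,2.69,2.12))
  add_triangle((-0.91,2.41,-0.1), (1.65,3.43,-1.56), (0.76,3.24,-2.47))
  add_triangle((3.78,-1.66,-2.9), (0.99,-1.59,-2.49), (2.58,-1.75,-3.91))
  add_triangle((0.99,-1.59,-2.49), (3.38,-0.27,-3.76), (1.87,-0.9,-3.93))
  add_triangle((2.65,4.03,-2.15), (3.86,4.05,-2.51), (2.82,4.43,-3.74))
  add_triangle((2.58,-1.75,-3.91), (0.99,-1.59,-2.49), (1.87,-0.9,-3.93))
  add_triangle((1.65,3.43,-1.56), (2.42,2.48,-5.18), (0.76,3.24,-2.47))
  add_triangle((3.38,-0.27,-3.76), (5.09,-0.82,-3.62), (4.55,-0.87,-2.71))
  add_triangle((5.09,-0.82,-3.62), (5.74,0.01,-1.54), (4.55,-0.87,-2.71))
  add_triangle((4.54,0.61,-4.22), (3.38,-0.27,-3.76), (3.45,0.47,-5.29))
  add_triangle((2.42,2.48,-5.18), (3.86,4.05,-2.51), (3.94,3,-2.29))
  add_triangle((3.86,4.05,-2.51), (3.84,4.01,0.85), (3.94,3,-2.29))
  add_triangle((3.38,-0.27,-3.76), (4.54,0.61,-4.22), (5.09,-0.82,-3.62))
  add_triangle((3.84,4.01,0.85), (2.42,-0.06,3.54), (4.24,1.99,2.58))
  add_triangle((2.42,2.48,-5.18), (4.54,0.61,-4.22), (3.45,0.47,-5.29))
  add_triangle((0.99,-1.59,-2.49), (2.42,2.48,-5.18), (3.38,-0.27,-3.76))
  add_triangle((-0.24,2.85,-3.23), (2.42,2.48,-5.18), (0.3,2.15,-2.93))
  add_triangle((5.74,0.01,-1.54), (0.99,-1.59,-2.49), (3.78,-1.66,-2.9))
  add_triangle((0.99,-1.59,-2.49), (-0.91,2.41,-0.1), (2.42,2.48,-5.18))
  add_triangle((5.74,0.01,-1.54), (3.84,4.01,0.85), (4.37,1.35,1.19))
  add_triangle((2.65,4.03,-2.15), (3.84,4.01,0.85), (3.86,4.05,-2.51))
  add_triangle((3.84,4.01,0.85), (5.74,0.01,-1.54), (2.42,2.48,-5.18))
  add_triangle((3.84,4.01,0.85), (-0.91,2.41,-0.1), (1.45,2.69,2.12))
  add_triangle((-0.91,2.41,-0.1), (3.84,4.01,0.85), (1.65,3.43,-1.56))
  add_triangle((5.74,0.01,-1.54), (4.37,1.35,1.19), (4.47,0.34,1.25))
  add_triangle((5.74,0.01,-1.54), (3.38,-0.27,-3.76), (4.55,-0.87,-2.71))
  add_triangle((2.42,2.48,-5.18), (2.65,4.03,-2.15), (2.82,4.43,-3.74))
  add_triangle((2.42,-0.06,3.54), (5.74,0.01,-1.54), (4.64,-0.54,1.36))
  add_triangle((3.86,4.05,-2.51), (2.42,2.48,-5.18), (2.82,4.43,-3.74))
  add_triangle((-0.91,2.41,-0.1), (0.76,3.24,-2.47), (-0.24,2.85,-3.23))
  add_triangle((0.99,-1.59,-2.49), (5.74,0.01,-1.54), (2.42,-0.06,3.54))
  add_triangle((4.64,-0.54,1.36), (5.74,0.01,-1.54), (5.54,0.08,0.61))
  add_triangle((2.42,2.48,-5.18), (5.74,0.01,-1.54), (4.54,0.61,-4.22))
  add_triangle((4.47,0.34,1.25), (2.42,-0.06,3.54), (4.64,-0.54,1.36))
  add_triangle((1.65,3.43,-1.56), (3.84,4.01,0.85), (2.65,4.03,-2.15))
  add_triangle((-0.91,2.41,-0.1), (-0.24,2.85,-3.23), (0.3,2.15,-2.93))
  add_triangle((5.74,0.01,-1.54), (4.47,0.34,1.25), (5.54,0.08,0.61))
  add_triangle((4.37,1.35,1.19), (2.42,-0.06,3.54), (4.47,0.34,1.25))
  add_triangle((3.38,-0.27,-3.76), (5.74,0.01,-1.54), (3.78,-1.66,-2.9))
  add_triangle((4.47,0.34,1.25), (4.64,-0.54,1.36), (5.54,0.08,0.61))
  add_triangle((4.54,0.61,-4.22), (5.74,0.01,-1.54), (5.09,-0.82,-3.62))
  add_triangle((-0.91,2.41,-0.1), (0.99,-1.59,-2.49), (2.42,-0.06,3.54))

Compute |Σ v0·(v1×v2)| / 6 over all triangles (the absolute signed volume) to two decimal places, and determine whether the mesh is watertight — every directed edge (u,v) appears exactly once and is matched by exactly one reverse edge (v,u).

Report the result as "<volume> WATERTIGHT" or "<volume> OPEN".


102.87 WATERTIGHT

Per-triangle v0·(v1×v2)/6:
  t1: +1.3547
  t2: +2.6633
  t3: +3.0284
  t4: -1.5625
  t5: -3.9812
  t6: +1.9306
  t7: -1.1419
  t8: +1.4254
  t9: +2.2656
  t10: +1.1691
  t11: +5.2396
  t12: +1.6335
  t13: +0.7325
  t14: -0.9872
  t15: +1.1285
  t16: +0.5896
  t17: +2.5488
  t18: +0.0351
  t19: +0.7125
  t20: +1.1445
  t21: +2.6412
  t22: +2.4383
  t23: +1.3124
  t24: +1.9693
  t25: +3.3823
  t26: +4.2089
  t27: +0.0746
  t28: -0.6748
  t29: +2.6513
  t30: +6.6331
  t31: +2.6854
  t32: +21.8053
  t33: +3.7926
  t34: +4.2512
  t35: +2.3946
  t36: -2.0033
  t37: -0.9707
  t38: -2.0365
  t39: +3.4858
  t40: +1.6946
  t41: +6.5159
  t42: +1.2745
  t43: +4.5004
  t44: +1.8934
  t45: +1.4338
  t46: -0.4356
  t47: +0.5014
  t48: +2.1649
  t49: +4.0513
  t50: +0.6407
  t51: +3.6789
  t52: -3.0149
Σ = +102.8691 → |volume| = 102.87

Directed edges: 156 total, each appears once with its reverse present → watertight.


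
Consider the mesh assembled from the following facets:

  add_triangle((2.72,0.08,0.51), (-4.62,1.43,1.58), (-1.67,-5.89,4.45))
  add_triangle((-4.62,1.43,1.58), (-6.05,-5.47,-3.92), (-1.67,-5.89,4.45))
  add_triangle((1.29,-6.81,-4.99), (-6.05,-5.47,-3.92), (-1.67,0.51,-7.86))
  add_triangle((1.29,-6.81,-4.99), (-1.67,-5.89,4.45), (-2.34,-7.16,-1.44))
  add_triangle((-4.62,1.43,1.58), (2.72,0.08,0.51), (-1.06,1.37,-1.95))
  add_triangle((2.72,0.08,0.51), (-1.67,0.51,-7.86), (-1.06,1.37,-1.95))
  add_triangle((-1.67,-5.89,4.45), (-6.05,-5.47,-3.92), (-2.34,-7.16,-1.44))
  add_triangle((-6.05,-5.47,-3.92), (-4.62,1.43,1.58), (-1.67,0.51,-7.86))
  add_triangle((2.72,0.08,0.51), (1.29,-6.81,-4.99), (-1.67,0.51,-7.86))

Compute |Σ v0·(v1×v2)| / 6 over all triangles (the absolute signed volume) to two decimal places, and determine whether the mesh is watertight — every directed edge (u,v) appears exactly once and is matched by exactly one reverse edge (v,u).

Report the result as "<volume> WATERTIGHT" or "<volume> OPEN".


Per-triangle v0·(v1×v2)/6:
  t1: +9.8585
  t2: +51.4763
  t3: +66.3794
  t4: +24.7402
  t5: +2.7970
  t6: +4.3499
  t7: +27.8016
  t8: +47.6362
  t9: +24.7546
Σ = +259.7938 → |volume| = 259.79

Directed edges: 27 total; 9 unmatched, e.g. (-1.67,-5.89,4.45)→(2.72,0.08,0.51) → open.

259.79 OPEN


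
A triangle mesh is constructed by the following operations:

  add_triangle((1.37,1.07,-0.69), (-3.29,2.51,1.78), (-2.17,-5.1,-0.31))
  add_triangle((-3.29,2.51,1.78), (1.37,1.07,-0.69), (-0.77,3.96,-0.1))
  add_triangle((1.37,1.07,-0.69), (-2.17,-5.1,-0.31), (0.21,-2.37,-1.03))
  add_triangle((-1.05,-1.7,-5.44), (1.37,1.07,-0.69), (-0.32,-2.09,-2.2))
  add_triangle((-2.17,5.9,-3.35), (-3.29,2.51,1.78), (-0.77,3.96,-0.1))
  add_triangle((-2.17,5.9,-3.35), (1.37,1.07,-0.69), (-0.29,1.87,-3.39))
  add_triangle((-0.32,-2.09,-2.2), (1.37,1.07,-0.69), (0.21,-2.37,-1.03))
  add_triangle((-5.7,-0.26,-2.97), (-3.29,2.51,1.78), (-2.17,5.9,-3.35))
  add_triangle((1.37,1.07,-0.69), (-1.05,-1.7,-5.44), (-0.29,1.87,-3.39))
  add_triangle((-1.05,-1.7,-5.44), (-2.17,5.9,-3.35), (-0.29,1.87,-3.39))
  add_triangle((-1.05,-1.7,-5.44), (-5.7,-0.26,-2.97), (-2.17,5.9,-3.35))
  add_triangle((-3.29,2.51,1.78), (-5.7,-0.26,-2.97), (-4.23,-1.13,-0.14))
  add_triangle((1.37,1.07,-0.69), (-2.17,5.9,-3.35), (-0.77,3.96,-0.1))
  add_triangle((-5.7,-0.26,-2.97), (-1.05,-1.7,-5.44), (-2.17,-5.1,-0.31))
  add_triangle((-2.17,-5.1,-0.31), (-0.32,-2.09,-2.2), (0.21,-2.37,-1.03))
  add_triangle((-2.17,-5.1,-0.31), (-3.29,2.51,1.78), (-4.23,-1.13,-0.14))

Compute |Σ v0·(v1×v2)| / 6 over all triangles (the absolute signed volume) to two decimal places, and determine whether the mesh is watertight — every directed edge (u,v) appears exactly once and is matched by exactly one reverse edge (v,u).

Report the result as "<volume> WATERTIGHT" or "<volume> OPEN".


123.86 OPEN

Per-triangle v0·(v1×v2)/6:
  t1: -1.5315
  t2: +0.6939
  t3: -0.0931
  t4: +2.0334
  t5: +7.1639
  t6: +4.0052
  t7: +0.9779
  t8: +25.5223
  t9: +3.5677
  t10: +6.3408
  t11: +31.3680
  t12: +8.3266
  t13: +3.7814
  t14: +24.5340
  t15: +1.7182
  t16: +5.4505
Σ = +123.8591 → |volume| = 123.86

Directed edges: 48 total; 6 unmatched, e.g. (-0.32,-2.09,-2.2)→(-1.05,-1.7,-5.44) → open.
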